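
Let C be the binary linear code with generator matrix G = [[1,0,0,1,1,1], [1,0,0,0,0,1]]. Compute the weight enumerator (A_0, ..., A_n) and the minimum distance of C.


Weight distribution: A_0 = 1, A_2 = 2, A_4 = 1. Minimum distance d = 2.

Enumerate all 2^2 = 4 messages m ∈ F_2^2.
For each, compute codeword c = mG in F_2^6, then tally its weight.
  m = 00 → c = 000000, weight = 0.
  m = 10 → c = 100111, weight = 4.
  m = 01 → c = 100001, weight = 2.
  m = 11 → c = 000110, weight = 2.
Tally weights:
  weight 0: 1 codewords.
  weight 2: 2 codewords.
  weight 4: 1 codewords.
Minimum distance d = smallest w > 0 with A_w > 0 = 2.
Sanity: Σ A_w = 4 = 2^2 = 4 ✓.


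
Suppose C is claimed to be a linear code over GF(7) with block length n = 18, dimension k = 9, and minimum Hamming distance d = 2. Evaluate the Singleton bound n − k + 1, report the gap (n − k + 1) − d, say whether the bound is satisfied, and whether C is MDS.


Singleton RHS = n − k + 1 = 10, slack = 8, bound satisfied, not MDS.

Singleton bound: d ≤ n − k + 1.
Here n = 18, k = 9, so n − k + 1 = 10.
Given d = 2, check d ≤ 10: YES.
Slack = (n − k + 1) − d = 8.
The code is NOT MDS (slack = 8 > 0).
Description: the claimed parameters are [18, 9, 2]_7; such a code would be non-MDS.


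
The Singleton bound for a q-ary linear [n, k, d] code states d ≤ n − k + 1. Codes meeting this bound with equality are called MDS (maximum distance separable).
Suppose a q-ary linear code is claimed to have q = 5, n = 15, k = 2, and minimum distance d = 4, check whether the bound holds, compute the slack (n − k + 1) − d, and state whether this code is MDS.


Singleton RHS = n − k + 1 = 14, slack = 10, bound satisfied, not MDS.

Singleton bound: d ≤ n − k + 1.
Here n = 15, k = 2, so n − k + 1 = 14.
Given d = 4, check d ≤ 14: YES.
Slack = (n − k + 1) − d = 10.
The code is NOT MDS (slack = 10 > 0).
Description: the claimed parameters are [15, 2, 4]_5; such a code would be non-MDS.


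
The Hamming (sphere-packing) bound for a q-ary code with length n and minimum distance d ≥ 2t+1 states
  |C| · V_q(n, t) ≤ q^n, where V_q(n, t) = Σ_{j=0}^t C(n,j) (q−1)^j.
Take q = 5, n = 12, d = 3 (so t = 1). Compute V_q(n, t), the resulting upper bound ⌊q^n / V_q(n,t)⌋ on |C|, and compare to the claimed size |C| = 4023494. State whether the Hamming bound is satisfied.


V_q(n, t) = 49, q^n = 244140625, Hamming bound = 4982461, |C| = 4023494 ≤ bound (satisfied).

Step 1: Compute V_q(n, t) = Σ_{j=0}^1 C(n, j) (q−1)^j.
  j = 0: C(12,0)·(4)^0 = 1·1 = 1.
  j = 1: C(12,1)·(4)^1 = 12·4 = 48.
  V_q(n, t) = 1 + 48 = 49.
Step 2: q^n = 5^12 = 244140625.
Step 3: Hamming bound ⌊q^n / V_q(n,t)⌋ = ⌊244140625/49⌋ = 4982461.
Step 4: Compare |C| = 4023494 to 4982461: satisfied.
The claimed |C| lies below the Hamming bound.


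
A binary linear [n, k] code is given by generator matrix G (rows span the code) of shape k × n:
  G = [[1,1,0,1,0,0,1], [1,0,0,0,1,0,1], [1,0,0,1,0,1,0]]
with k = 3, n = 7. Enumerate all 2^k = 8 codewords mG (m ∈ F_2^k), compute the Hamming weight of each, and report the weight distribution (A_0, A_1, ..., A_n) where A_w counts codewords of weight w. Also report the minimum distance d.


Weight distribution: A_0 = 1, A_3 = 4, A_4 = 3. Minimum distance d = 3.

Enumerate all 2^3 = 8 messages m ∈ F_2^3.
For each, compute codeword c = mG in F_2^7, then tally its weight.
  m = 000 → c = 0000000, weight = 0.
  m = 100 → c = 1101001, weight = 4.
  m = 010 → c = 1000101, weight = 3.
  m = 110 → c = 0101100, weight = 3.
  m = 001 → c = 1001010, weight = 3.
  m = 101 → c = 0100011, weight = 3.
  m = 011 → c = 0001111, weight = 4.
  m = 111 → c = 1100110, weight = 4.
Tally weights:
  weight 0: 1 codewords.
  weight 3: 4 codewords.
  weight 4: 3 codewords.
Minimum distance d = smallest w > 0 with A_w > 0 = 3.
Sanity: Σ A_w = 8 = 2^3 = 8 ✓.


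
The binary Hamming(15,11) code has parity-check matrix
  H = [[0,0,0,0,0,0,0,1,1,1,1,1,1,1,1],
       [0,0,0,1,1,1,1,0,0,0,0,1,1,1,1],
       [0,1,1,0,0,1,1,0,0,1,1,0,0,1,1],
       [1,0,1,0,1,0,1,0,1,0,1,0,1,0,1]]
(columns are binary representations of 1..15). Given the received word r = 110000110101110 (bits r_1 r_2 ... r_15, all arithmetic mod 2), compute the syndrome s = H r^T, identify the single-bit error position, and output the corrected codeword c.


s = (1, 0, 0, 1)^T, error position = 9, corrected codeword c = 110000111101110

Compute s = H r^T mod 2 one row at a time:
  s_1 = 1 + 0 + 1 + 0 + 1 + 1 + 1 + 0 = 5 ≡ 1 (mod 2).
  s_2 = 0 + 0 + 0 + 1 + 1 + 1 + 1 + 0 = 4 ≡ 0 (mod 2).
  s_3 = 1 + 0 + 0 + 1 + 1 + 0 + 1 + 0 = 4 ≡ 0 (mod 2).
  s_4 = 1 + 0 + 0 + 1 + 0 + 0 + 1 + 0 = 3 ≡ 1 (mod 2).
s = (1, 0, 0, 1)^T — this equals column 9 of H (binary 1001), so error is at position 9.
Correct: flip bit 9 of r = 110000110101110 to get c = 110000111101110.


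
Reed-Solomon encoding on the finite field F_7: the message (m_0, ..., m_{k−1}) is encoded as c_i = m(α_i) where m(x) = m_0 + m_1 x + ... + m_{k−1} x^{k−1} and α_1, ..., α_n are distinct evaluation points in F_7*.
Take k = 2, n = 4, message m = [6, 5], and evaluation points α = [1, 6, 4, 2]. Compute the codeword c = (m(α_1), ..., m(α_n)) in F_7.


c = [4, 1, 5, 2]

Message polynomial: m(x) = 6 + 5·x (mod 7).
For each evaluation point α_i, compute m(α_i) mod 7:
  α_1 = 1: Horner steps 5 → 4, so m(1) = 4.
  α_2 = 6: Horner steps 5 → 1, so m(6) = 1.
  α_3 = 4: Horner steps 5 → 5, so m(4) = 5.
  α_4 = 2: Horner steps 5 → 2, so m(2) = 2.
Codeword c = [4, 1, 5, 2] ∈ F_7^4.


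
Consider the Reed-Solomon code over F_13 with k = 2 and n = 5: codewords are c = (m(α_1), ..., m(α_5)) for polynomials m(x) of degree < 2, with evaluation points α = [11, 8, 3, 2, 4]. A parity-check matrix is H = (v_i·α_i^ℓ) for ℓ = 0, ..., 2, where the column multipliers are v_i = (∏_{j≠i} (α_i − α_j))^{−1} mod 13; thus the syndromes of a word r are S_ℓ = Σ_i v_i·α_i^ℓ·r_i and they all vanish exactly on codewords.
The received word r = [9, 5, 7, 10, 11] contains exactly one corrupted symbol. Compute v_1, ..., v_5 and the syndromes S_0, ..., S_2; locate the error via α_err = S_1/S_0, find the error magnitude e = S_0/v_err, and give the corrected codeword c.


S = (5, 7, 2), error at position 5, error magnitude e = 7, c = [9, 5, 7, 10, 4].

Step 1: column multipliers v_i = (∏_{j≠i}(α_i − α_j))^{−1} mod 13.
  i = 1 (α = 11): (11−8)(11−3)(11−2)(11−4) = 3·8·9·7 = 1512 ≡ 4, so v_1 = 4^{−1} = 10 (mod 13).
  i = 2 (α = 8): (8−11)(8−3)(8−2)(8−4) = (−3)·5·6·4 = −360 ≡ 4, so v_2 = 4^{−1} = 10 (mod 13).
  i = 3 (α = 3): (3−11)(3−8)(3−2)(3−4) = (−8)·(−5)·1·(−1) = −40 ≡ 12, so v_3 = 12^{−1} = 12 (mod 13).
  i = 4 (α = 2): (2−11)(2−8)(2−3)(2−4) = (−9)·(−6)·(−1)·(−2) = 108 ≡ 4, so v_4 = 4^{−1} = 10 (mod 13).
  i = 5 (α = 4): (4−11)(4−8)(4−3)(4−2) = (−7)·(−4)·1·2 = 56 ≡ 4, so v_5 = 4^{−1} = 10 (mod 13).
  v = [10, 10, 12, 10, 10].
Step 2: syndromes of r = [9, 5, 7, 10, 11] (all sums mod 13).
  S_0 = Σ v_i r_i = 10·9 + 10·5 + 12·7 + 10·10 + 10·11 = 434 ≡ 5.
  S_1 = Σ v_i α_i r_i = 10·11·9 + 10·8·5 + 12·3·7 + 10·2·10 + 10·4·11 = 2282 ≡ 7.
  α_i^2 mod 13 = [4, 12, 9, 4, 3].
  S_2 = Σ v_i α_i^2 r_i = 10·4·9 + 10·12·5 + 12·9·7 + 10·4·10 + 10·3·11 = 2446 ≡ 2.
  S = (5, 7, 2) ≠ 0, so r is not a codeword (an error is present).
Step 3: locate the error. For a single error e at position i, S_ℓ = v_i·e·α_i^ℓ, so α_err = S_1/S_0.
  S_0^{−1} = 5^{−1} = 8 (mod 13), so α_err = 7·8 = 56 ≡ 4 = α_5. Error position i = 5.
  Consistency check: S_2/S_1 = 2·2 = 4 ≡ 4 = α_err ✓ (single-error assumption holds).
Step 4: error magnitude e = S_0/v_5 = S_0·∏_{j≠5}(α_5 − α_j) = 5·4 = 20 ≡ 7 (mod 13).
Step 5: correct position 5: c_5 = r_5 − e = 11 − 7 ≡ 4 (mod 13). Hence c = [9, 5, 7, 10, 4].
  Check: interpolating c through the α_i gives m(x) = 3 + 10·x (degree < 2) with m(α_i) = c_i for every i, so c is indeed a codeword.


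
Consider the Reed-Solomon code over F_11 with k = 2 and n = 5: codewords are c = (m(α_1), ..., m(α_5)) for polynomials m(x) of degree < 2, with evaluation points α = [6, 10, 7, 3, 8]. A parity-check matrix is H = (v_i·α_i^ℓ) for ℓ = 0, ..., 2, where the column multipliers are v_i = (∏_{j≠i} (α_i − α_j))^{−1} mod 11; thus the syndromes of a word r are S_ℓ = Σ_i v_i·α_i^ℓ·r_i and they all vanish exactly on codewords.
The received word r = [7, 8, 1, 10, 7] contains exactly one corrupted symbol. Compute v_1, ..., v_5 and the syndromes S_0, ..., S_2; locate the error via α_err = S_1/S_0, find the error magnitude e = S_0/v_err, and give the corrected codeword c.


S = (5, 8, 4), error at position 1, error magnitude e = 1, c = [6, 8, 1, 10, 7].

Step 1: column multipliers v_i = (∏_{j≠i}(α_i − α_j))^{−1} mod 11.
  i = 1 (α = 6): (6−10)(6−7)(6−3)(6−8) = (−4)·(−1)·3·(−2) = −24 ≡ 9, so v_1 = 9^{−1} = 5 (mod 11).
  i = 2 (α = 10): (10−6)(10−7)(10−3)(10−8) = 4·3·7·2 = 168 ≡ 3, so v_2 = 3^{−1} = 4 (mod 11).
  i = 3 (α = 7): (7−6)(7−10)(7−3)(7−8) = 1·(−3)·4·(−1) = 12 ≡ 1, so v_3 = 1^{−1} = 1 (mod 11).
  i = 4 (α = 3): (3−6)(3−10)(3−7)(3−8) = (−3)·(−7)·(−4)·(−5) = 420 ≡ 2, so v_4 = 2^{−1} = 6 (mod 11).
  i = 5 (α = 8): (8−6)(8−10)(8−7)(8−3) = 2·(−2)·1·5 = −20 ≡ 2, so v_5 = 2^{−1} = 6 (mod 11).
  v = [5, 4, 1, 6, 6].
Step 2: syndromes of r = [7, 8, 1, 10, 7] (all sums mod 11).
  S_0 = Σ v_i r_i = 5·7 + 4·8 + 1·1 + 6·10 + 6·7 = 170 ≡ 5.
  S_1 = Σ v_i α_i r_i = 5·6·7 + 4·10·8 + 1·7·1 + 6·3·10 + 6·8·7 = 1053 ≡ 8.
  α_i^2 mod 11 = [3, 1, 5, 9, 9].
  S_2 = Σ v_i α_i^2 r_i = 5·3·7 + 4·1·8 + 1·5·1 + 6·9·10 + 6·9·7 = 1060 ≡ 4.
  S = (5, 8, 4) ≠ 0, so r is not a codeword (an error is present).
Step 3: locate the error. For a single error e at position i, S_ℓ = v_i·e·α_i^ℓ, so α_err = S_1/S_0.
  S_0^{−1} = 5^{−1} = 9 (mod 11), so α_err = 8·9 = 72 ≡ 6 = α_1. Error position i = 1.
  Consistency check: S_2/S_1 = 4·7 = 28 ≡ 6 = α_err ✓ (single-error assumption holds).
Step 4: error magnitude e = S_0/v_1 = S_0·∏_{j≠1}(α_1 − α_j) = 5·9 = 45 ≡ 1 (mod 11).
Step 5: correct position 1: c_1 = r_1 − e = 7 − 1 ≡ 6 (mod 11). Hence c = [6, 8, 1, 10, 7].
  Check: interpolating c through the α_i gives m(x) = 3 + 6·x (degree < 2) with m(α_i) = c_i for every i, so c is indeed a codeword.


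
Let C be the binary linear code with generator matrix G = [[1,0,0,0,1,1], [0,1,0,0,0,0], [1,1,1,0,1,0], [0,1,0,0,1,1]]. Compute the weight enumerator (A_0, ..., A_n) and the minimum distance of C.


Weight distribution: A_0 = 1, A_1 = 2, A_2 = 4, A_3 = 6, A_4 = 3. Minimum distance d = 1.

Enumerate all 2^4 = 16 messages m ∈ F_2^4.
For each, compute codeword c = mG in F_2^6, then tally its weight.
  m = 0000 → c = 000000, weight = 0.
  m = 1000 → c = 100011, weight = 3.
  m = 0100 → c = 010000, weight = 1.
  m = 1100 → c = 110011, weight = 4.
  m = 0010 → c = 111010, weight = 4.
  m = 1010 → c = 011001, weight = 3.
  m = 0110 → c = 101010, weight = 3.
  m = 1110 → c = 001001, weight = 2.
  m = 0001 → c = 010011, weight = 3.
  m = 1001 → c = 110000, weight = 2.
  m = 0101 → c = 000011, weight = 2.
  m = 1101 → c = 100000, weight = 1.
  m = 0011 → c = 101001, weight = 3.
  m = 1011 → c = 001010, weight = 2.
  m = 0111 → c = 111001, weight = 4.
  m = 1111 → c = 011010, weight = 3.
Tally weights:
  weight 0: 1 codewords.
  weight 1: 2 codewords.
  weight 2: 4 codewords.
  weight 3: 6 codewords.
  weight 4: 3 codewords.
Minimum distance d = smallest w > 0 with A_w > 0 = 1.
Sanity: Σ A_w = 16 = 2^4 = 16 ✓.


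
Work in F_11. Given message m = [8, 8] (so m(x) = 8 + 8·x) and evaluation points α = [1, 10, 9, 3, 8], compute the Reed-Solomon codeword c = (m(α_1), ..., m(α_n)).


c = [5, 0, 3, 10, 6]

Message polynomial: m(x) = 8 + 8·x (mod 11).
For each evaluation point α_i, compute m(α_i) mod 11:
  α_1 = 1: Horner steps 8 → 5, so m(1) = 5.
  α_2 = 10: Horner steps 8 → 0, so m(10) = 0.
  α_3 = 9: Horner steps 8 → 3, so m(9) = 3.
  α_4 = 3: Horner steps 8 → 10, so m(3) = 10.
  α_5 = 8: Horner steps 8 → 6, so m(8) = 6.
Codeword c = [5, 0, 3, 10, 6] ∈ F_11^5.


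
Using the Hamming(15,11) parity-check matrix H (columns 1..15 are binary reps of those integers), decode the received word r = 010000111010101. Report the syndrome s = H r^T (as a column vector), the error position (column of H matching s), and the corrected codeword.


s = (1, 1, 0, 1)^T, error position = 13, corrected codeword c = 010000111010001

Compute s = H r^T mod 2 one row at a time:
  s_1 = 1 + 1 + 0 + 1 + 0 + 1 + 0 + 1 = 5 ≡ 1 (mod 2).
  s_2 = 0 + 0 + 0 + 1 + 0 + 1 + 0 + 1 = 3 ≡ 1 (mod 2).
  s_3 = 1 + 0 + 0 + 1 + 0 + 1 + 0 + 1 = 4 ≡ 0 (mod 2).
  s_4 = 0 + 0 + 0 + 1 + 1 + 1 + 1 + 1 = 5 ≡ 1 (mod 2).
s = (1, 1, 0, 1)^T — this equals column 13 of H (binary 1101), so error is at position 13.
Correct: flip bit 13 of r = 010000111010101 to get c = 010000111010001.


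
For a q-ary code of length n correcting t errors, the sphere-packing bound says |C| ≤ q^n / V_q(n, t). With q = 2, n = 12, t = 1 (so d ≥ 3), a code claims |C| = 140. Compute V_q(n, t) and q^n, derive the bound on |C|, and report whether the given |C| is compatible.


V_q(n, t) = 13, q^n = 4096, Hamming bound = 315, |C| = 140 ≤ bound (satisfied).

Step 1: Compute V_q(n, t) = Σ_{j=0}^1 C(n, j) (q−1)^j.
  j = 0: C(12,0)·(1)^0 = 1·1 = 1.
  j = 1: C(12,1)·(1)^1 = 12·1 = 12.
  V_q(n, t) = 1 + 12 = 13.
Step 2: q^n = 2^12 = 4096.
Step 3: Hamming bound ⌊q^n / V_q(n,t)⌋ = ⌊4096/13⌋ = 315.
Step 4: Compare |C| = 140 to 315: satisfied.
The claimed |C| lies below the Hamming bound.


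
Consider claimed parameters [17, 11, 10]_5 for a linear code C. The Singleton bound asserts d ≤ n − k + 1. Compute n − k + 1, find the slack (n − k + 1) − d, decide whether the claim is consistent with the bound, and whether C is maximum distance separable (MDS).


Singleton RHS = n − k + 1 = 7, slack = -3, bound violated (no such code; not MDS).

Singleton bound: d ≤ n − k + 1.
Here n = 17, k = 11, so n − k + 1 = 7.
Given d = 10, check d ≤ 7: NO.
Slack = (n − k + 1) − d = -3.
The slack is negative: d = 10 exceeds n − k + 1 = 7 by 3, so the Singleton bound is violated and no linear [17, 11, 10]_5 code can exist. In particular it is not MDS (MDS requires d = n − k + 1 exactly).
Description: the claimed parameters are [17, 11, 10]_5; such a code would be impossible (violates the Singleton bound).


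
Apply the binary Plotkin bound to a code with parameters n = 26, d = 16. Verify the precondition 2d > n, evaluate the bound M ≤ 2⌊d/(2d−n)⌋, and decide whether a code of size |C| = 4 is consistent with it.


Plotkin bound M ≤ 4; given |C| = 4 ≤ bound (satisfied).

Check applicability: 2d = 32, n = 26.
2d − n = 6 > 0, so Plotkin applies.
Compute d/(2d−n) = 16/6 ≈ 2.6667.
⌊d/(2d−n)⌋ = 2.
Plotkin bound: M ≤ 2·2 = 4.
Given |C| = 4, check: satisfied.
This |C| is at the Plotkin bound.


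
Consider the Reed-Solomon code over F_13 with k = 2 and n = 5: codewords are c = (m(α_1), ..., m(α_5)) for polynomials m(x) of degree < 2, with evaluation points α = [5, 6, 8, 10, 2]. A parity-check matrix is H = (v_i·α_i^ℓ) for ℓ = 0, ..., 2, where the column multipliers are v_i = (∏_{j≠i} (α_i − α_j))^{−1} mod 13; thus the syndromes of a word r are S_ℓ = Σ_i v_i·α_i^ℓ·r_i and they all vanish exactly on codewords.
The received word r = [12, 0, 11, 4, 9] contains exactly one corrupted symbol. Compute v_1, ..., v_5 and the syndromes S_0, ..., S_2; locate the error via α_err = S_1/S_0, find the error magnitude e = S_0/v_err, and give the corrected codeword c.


S = (8, 12, 5), error at position 3, error magnitude e = 9, c = [12, 0, 2, 4, 9].

Step 1: column multipliers v_i = (∏_{j≠i}(α_i − α_j))^{−1} mod 13.
  i = 1 (α = 5): (5−6)(5−8)(5−10)(5−2) = (−1)·(−3)·(−5)·3 = −45 ≡ 7, so v_1 = 7^{−1} = 2 (mod 13).
  i = 2 (α = 6): (6−5)(6−8)(6−10)(6−2) = 1·(−2)·(−4)·4 = 32 ≡ 6, so v_2 = 6^{−1} = 11 (mod 13).
  i = 3 (α = 8): (8−5)(8−6)(8−10)(8−2) = 3·2·(−2)·6 = −72 ≡ 6, so v_3 = 6^{−1} = 11 (mod 13).
  i = 4 (α = 10): (10−5)(10−6)(10−8)(10−2) = 5·4·2·8 = 320 ≡ 8, so v_4 = 8^{−1} = 5 (mod 13).
  i = 5 (α = 2): (2−5)(2−6)(2−8)(2−10) = (−3)·(−4)·(−6)·(−8) = 576 ≡ 4, so v_5 = 4^{−1} = 10 (mod 13).
  v = [2, 11, 11, 5, 10].
Step 2: syndromes of r = [12, 0, 11, 4, 9] (all sums mod 13).
  S_0 = Σ v_i r_i = 2·12 + 11·0 + 11·11 + 5·4 + 10·9 = 255 ≡ 8.
  S_1 = Σ v_i α_i r_i = 2·5·12 + 11·6·0 + 11·8·11 + 5·10·4 + 10·2·9 = 1468 ≡ 12.
  α_i^2 mod 13 = [12, 10, 12, 9, 4].
  S_2 = Σ v_i α_i^2 r_i = 2·12·12 + 11·10·0 + 11·12·11 + 5·9·4 + 10·4·9 = 2280 ≡ 5.
  S = (8, 12, 5) ≠ 0, so r is not a codeword (an error is present).
Step 3: locate the error. For a single error e at position i, S_ℓ = v_i·e·α_i^ℓ, so α_err = S_1/S_0.
  S_0^{−1} = 8^{−1} = 5 (mod 13), so α_err = 12·5 = 60 ≡ 8 = α_3. Error position i = 3.
  Consistency check: S_2/S_1 = 5·12 = 60 ≡ 8 = α_err ✓ (single-error assumption holds).
Step 4: error magnitude e = S_0/v_3 = S_0·∏_{j≠3}(α_3 − α_j) = 8·6 = 48 ≡ 9 (mod 13).
Step 5: correct position 3: c_3 = r_3 − e = 11 − 9 ≡ 2 (mod 13). Hence c = [12, 0, 2, 4, 9].
  Check: interpolating c through the α_i gives m(x) = 7 + 1·x (degree < 2) with m(α_i) = c_i for every i, so c is indeed a codeword.


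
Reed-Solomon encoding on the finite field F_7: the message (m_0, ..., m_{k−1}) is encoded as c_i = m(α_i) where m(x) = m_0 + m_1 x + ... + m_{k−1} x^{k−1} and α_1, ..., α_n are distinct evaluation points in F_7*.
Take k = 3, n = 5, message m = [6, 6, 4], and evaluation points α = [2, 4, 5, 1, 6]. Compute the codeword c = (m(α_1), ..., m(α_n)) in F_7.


c = [6, 3, 3, 2, 4]

Message polynomial: m(x) = 6 + 6·x + 4·x^2 (mod 7).
For each evaluation point α_i, compute m(α_i) mod 7:
  α_1 = 2: Horner steps 4 → 0 → 6, so m(2) = 6.
  α_2 = 4: Horner steps 4 → 1 → 3, so m(4) = 3.
  α_3 = 5: Horner steps 4 → 5 → 3, so m(5) = 3.
  α_4 = 1: Horner steps 4 → 3 → 2, so m(1) = 2.
  α_5 = 6: Horner steps 4 → 2 → 4, so m(6) = 4.
Codeword c = [6, 3, 3, 2, 4] ∈ F_7^5.


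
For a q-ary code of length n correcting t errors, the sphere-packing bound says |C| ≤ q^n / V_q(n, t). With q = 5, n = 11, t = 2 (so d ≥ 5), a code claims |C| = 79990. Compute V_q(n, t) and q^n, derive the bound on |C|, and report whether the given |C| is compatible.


V_q(n, t) = 925, q^n = 48828125, Hamming bound = 52787, |C| = 79990 > bound (violated).

Step 1: Compute V_q(n, t) = Σ_{j=0}^2 C(n, j) (q−1)^j.
  j = 0: C(11,0)·(4)^0 = 1·1 = 1.
  j = 1: C(11,1)·(4)^1 = 11·4 = 44.
  j = 2: C(11,2)·(4)^2 = 55·16 = 880.
  V_q(n, t) = 1 + 44 + 880 = 925.
Step 2: q^n = 5^11 = 48828125.
Step 3: Hamming bound ⌊q^n / V_q(n,t)⌋ = ⌊48828125/925⌋ = 52787.
Step 4: Compare |C| = 79990 to 52787: violated.
The claimed |C| lies above the Hamming bound, so no 5-ary code of length 11 with d ≥ 5 can have 79990 codewords.


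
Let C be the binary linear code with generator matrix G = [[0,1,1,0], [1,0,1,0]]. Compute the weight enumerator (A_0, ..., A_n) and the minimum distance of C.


Weight distribution: A_0 = 1, A_2 = 3. Minimum distance d = 2.

Enumerate all 2^2 = 4 messages m ∈ F_2^2.
For each, compute codeword c = mG in F_2^4, then tally its weight.
  m = 00 → c = 0000, weight = 0.
  m = 10 → c = 0110, weight = 2.
  m = 01 → c = 1010, weight = 2.
  m = 11 → c = 1100, weight = 2.
Tally weights:
  weight 0: 1 codewords.
  weight 2: 3 codewords.
Minimum distance d = smallest w > 0 with A_w > 0 = 2.
Sanity: Σ A_w = 4 = 2^2 = 4 ✓.


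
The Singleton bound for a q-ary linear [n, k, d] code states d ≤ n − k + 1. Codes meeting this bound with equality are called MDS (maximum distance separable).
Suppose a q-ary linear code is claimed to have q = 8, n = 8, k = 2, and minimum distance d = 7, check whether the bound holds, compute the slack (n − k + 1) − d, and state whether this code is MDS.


Singleton RHS = n − k + 1 = 7, slack = 0, bound satisfied, MDS.

Singleton bound: d ≤ n − k + 1.
Here n = 8, k = 2, so n − k + 1 = 7.
Given d = 7, check d ≤ 7: YES.
Slack = (n − k + 1) − d = 0.
The code is MDS (slack = 0).
Description: the claimed parameters are [8, 2, 7]_8; such a code would be MDS (meets Singleton bound).


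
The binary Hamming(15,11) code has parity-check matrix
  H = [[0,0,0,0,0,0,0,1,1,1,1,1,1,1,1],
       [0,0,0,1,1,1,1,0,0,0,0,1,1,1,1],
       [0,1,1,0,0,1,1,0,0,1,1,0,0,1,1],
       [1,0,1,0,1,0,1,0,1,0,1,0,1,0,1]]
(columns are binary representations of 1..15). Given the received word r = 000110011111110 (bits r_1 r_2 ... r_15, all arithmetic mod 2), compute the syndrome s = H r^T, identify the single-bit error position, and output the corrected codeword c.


s = (1, 1, 1, 0)^T, error position = 14, corrected codeword c = 000110011111100

Compute s = H r^T mod 2 one row at a time:
  s_1 = 1 + 1 + 1 + 1 + 1 + 1 + 1 + 0 = 7 ≡ 1 (mod 2).
  s_2 = 1 + 1 + 0 + 0 + 1 + 1 + 1 + 0 = 5 ≡ 1 (mod 2).
  s_3 = 0 + 0 + 0 + 0 + 1 + 1 + 1 + 0 = 3 ≡ 1 (mod 2).
  s_4 = 0 + 0 + 1 + 0 + 1 + 1 + 1 + 0 = 4 ≡ 0 (mod 2).
s = (1, 1, 1, 0)^T — this equals column 14 of H (binary 1110), so error is at position 14.
Correct: flip bit 14 of r = 000110011111110 to get c = 000110011111100.


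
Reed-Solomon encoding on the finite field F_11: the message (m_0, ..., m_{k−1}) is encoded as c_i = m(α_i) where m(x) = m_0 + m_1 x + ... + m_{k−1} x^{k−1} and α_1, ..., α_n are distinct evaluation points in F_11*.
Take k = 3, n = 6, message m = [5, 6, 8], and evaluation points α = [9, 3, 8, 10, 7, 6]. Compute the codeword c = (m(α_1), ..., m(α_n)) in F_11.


c = [3, 7, 4, 7, 10, 10]

Message polynomial: m(x) = 5 + 6·x + 8·x^2 (mod 11).
For each evaluation point α_i, compute m(α_i) mod 11:
  α_1 = 9: Horner steps 8 → 1 → 3, so m(9) = 3.
  α_2 = 3: Horner steps 8 → 8 → 7, so m(3) = 7.
  α_3 = 8: Horner steps 8 → 4 → 4, so m(8) = 4.
  α_4 = 10: Horner steps 8 → 9 → 7, so m(10) = 7.
  α_5 = 7: Horner steps 8 → 7 → 10, so m(7) = 10.
  α_6 = 6: Horner steps 8 → 10 → 10, so m(6) = 10.
Codeword c = [3, 7, 4, 7, 10, 10] ∈ F_11^6.


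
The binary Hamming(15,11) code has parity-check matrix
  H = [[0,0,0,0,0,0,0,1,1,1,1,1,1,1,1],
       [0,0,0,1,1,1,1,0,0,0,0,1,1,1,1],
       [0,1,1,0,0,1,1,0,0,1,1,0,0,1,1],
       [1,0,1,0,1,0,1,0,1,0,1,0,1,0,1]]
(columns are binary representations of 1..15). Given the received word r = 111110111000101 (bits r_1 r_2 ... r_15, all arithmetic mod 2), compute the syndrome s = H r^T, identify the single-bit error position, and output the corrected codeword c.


s = (0, 1, 0, 1)^T, error position = 5, corrected codeword c = 111100111000101

Compute s = H r^T mod 2 one row at a time:
  s_1 = 1 + 1 + 0 + 0 + 0 + 1 + 0 + 1 = 4 ≡ 0 (mod 2).
  s_2 = 1 + 1 + 0 + 1 + 0 + 1 + 0 + 1 = 5 ≡ 1 (mod 2).
  s_3 = 1 + 1 + 0 + 1 + 0 + 0 + 0 + 1 = 4 ≡ 0 (mod 2).
  s_4 = 1 + 1 + 1 + 1 + 1 + 0 + 1 + 1 = 7 ≡ 1 (mod 2).
s = (0, 1, 0, 1)^T — this equals column 5 of H (binary 0101), so error is at position 5.
Correct: flip bit 5 of r = 111110111000101 to get c = 111100111000101.


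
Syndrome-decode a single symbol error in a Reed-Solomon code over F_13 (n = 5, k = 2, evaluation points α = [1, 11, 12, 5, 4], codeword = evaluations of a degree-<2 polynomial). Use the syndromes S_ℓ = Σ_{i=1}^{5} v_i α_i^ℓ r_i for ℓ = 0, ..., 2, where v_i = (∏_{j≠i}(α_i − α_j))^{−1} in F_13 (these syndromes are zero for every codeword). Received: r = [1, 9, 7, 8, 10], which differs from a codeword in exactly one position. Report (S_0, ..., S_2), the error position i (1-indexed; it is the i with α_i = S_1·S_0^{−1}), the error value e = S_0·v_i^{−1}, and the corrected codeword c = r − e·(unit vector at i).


S = (9, 9, 9), error at position 1, error magnitude e = 11, c = [3, 9, 7, 8, 10].

Step 1: column multipliers v_i = (∏_{j≠i}(α_i − α_j))^{−1} mod 13.
  i = 1 (α = 1): (1−11)(1−12)(1−5)(1−4) = (−10)·(−11)·(−4)·(−3) = 1320 ≡ 7, so v_1 = 7^{−1} = 2 (mod 13).
  i = 2 (α = 11): (11−1)(11−12)(11−5)(11−4) = 10·(−1)·6·7 = −420 ≡ 9, so v_2 = 9^{−1} = 3 (mod 13).
  i = 3 (α = 12): (12−1)(12−11)(12−5)(12−4) = 11·1·7·8 = 616 ≡ 5, so v_3 = 5^{−1} = 8 (mod 13).
  i = 4 (α = 5): (5−1)(5−11)(5−12)(5−4) = 4·(−6)·(−7)·1 = 168 ≡ 12, so v_4 = 12^{−1} = 12 (mod 13).
  i = 5 (α = 4): (4−1)(4−11)(4−12)(4−5) = 3·(−7)·(−8)·(−1) = −168 ≡ 1, so v_5 = 1^{−1} = 1 (mod 13).
  v = [2, 3, 8, 12, 1].
Step 2: syndromes of r = [1, 9, 7, 8, 10] (all sums mod 13).
  S_0 = Σ v_i r_i = 2·1 + 3·9 + 8·7 + 12·8 + 1·10 = 191 ≡ 9.
  S_1 = Σ v_i α_i r_i = 2·1·1 + 3·11·9 + 8·12·7 + 12·5·8 + 1·4·10 = 1491 ≡ 9.
  α_i^2 mod 13 = [1, 4, 1, 12, 3].
  S_2 = Σ v_i α_i^2 r_i = 2·1·1 + 3·4·9 + 8·1·7 + 12·12·8 + 1·3·10 = 1348 ≡ 9.
  S = (9, 9, 9) ≠ 0, so r is not a codeword (an error is present).
Step 3: locate the error. For a single error e at position i, S_ℓ = v_i·e·α_i^ℓ, so α_err = S_1/S_0.
  S_0^{−1} = 9^{−1} = 3 (mod 13), so α_err = 9·3 = 27 ≡ 1 = α_1. Error position i = 1.
  Consistency check: S_2/S_1 = 9·3 = 27 ≡ 1 = α_err ✓ (single-error assumption holds).
Step 4: error magnitude e = S_0/v_1 = S_0·∏_{j≠1}(α_1 − α_j) = 9·7 = 63 ≡ 11 (mod 13).
Step 5: correct position 1: c_1 = r_1 − e = 1 − 11 ≡ 3 (mod 13). Hence c = [3, 9, 7, 8, 10].
  Check: interpolating c through the α_i gives m(x) = 5 + 11·x (degree < 2) with m(α_i) = c_i for every i, so c is indeed a codeword.


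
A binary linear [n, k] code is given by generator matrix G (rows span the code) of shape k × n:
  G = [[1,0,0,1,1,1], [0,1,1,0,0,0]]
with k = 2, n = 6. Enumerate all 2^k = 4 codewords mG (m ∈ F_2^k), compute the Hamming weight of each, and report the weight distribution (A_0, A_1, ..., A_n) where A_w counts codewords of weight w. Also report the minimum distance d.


Weight distribution: A_0 = 1, A_2 = 1, A_4 = 1, A_6 = 1. Minimum distance d = 2.

Enumerate all 2^2 = 4 messages m ∈ F_2^2.
For each, compute codeword c = mG in F_2^6, then tally its weight.
  m = 00 → c = 000000, weight = 0.
  m = 10 → c = 100111, weight = 4.
  m = 01 → c = 011000, weight = 2.
  m = 11 → c = 111111, weight = 6.
Tally weights:
  weight 0: 1 codewords.
  weight 2: 1 codewords.
  weight 4: 1 codewords.
  weight 6: 1 codewords.
Minimum distance d = smallest w > 0 with A_w > 0 = 2.
Sanity: Σ A_w = 4 = 2^2 = 4 ✓.


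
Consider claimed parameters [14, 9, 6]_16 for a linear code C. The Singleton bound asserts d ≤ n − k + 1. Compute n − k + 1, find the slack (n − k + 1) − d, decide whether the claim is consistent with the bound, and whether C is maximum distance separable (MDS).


Singleton RHS = n − k + 1 = 6, slack = 0, bound satisfied, MDS.

Singleton bound: d ≤ n − k + 1.
Here n = 14, k = 9, so n − k + 1 = 6.
Given d = 6, check d ≤ 6: YES.
Slack = (n − k + 1) − d = 0.
The code is MDS (slack = 0).
Description: the claimed parameters are [14, 9, 6]_16; such a code would be MDS (meets Singleton bound).


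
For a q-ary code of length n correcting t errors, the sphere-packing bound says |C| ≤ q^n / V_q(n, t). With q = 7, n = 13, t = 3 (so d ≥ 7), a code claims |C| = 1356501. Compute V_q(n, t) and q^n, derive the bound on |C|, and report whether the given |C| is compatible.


V_q(n, t) = 64663, q^n = 96889010407, Hamming bound = 1498368, |C| = 1356501 ≤ bound (satisfied).

Step 1: Compute V_q(n, t) = Σ_{j=0}^3 C(n, j) (q−1)^j.
  j = 0: C(13,0)·(6)^0 = 1·1 = 1.
  j = 1: C(13,1)·(6)^1 = 13·6 = 78.
  j = 2: C(13,2)·(6)^2 = 78·36 = 2808.
  j = 3: C(13,3)·(6)^3 = 286·216 = 61776.
  V_q(n, t) = 1 + 78 + 2808 + 61776 = 64663.
Step 2: q^n = 7^13 = 96889010407.
Step 3: Hamming bound ⌊q^n / V_q(n,t)⌋ = ⌊96889010407/64663⌋ = 1498368.
Step 4: Compare |C| = 1356501 to 1498368: satisfied.
The claimed |C| lies below the Hamming bound.


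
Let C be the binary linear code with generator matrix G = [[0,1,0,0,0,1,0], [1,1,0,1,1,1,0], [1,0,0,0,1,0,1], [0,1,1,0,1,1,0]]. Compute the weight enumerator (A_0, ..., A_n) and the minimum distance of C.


Weight distribution: A_0 = 1, A_2 = 3, A_3 = 4, A_4 = 3, A_5 = 4, A_6 = 1. Minimum distance d = 2.

Enumerate all 2^4 = 16 messages m ∈ F_2^4.
For each, compute codeword c = mG in F_2^7, then tally its weight.
  m = 0000 → c = 0000000, weight = 0.
  m = 1000 → c = 0100010, weight = 2.
  m = 0100 → c = 1101110, weight = 5.
  m = 1100 → c = 1001100, weight = 3.
  m = 0010 → c = 1000101, weight = 3.
  m = 1010 → c = 1100111, weight = 5.
  m = 0110 → c = 0101011, weight = 4.
  m = 1110 → c = 0001001, weight = 2.
  m = 0001 → c = 0110110, weight = 4.
  m = 1001 → c = 0010100, weight = 2.
  m = 0101 → c = 1011000, weight = 3.
  m = 1101 → c = 1111010, weight = 5.
  m = 0011 → c = 1110011, weight = 5.
  m = 1011 → c = 1010001, weight = 3.
  m = 0111 → c = 0011101, weight = 4.
  m = 1111 → c = 0111111, weight = 6.
Tally weights:
  weight 0: 1 codewords.
  weight 2: 3 codewords.
  weight 3: 4 codewords.
  weight 4: 3 codewords.
  weight 5: 4 codewords.
  weight 6: 1 codewords.
Minimum distance d = smallest w > 0 with A_w > 0 = 2.
Sanity: Σ A_w = 16 = 2^4 = 16 ✓.


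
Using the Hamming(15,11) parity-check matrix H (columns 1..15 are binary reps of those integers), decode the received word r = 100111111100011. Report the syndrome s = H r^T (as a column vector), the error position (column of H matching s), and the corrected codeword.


s = (1, 0, 1, 1)^T, error position = 11, corrected codeword c = 100111111110011

Compute s = H r^T mod 2 one row at a time:
  s_1 = 1 + 1 + 1 + 0 + 0 + 0 + 1 + 1 = 5 ≡ 1 (mod 2).
  s_2 = 1 + 1 + 1 + 1 + 0 + 0 + 1 + 1 = 6 ≡ 0 (mod 2).
  s_3 = 0 + 0 + 1 + 1 + 1 + 0 + 1 + 1 = 5 ≡ 1 (mod 2).
  s_4 = 1 + 0 + 1 + 1 + 1 + 0 + 0 + 1 = 5 ≡ 1 (mod 2).
s = (1, 0, 1, 1)^T — this equals column 11 of H (binary 1011), so error is at position 11.
Correct: flip bit 11 of r = 100111111100011 to get c = 100111111110011.


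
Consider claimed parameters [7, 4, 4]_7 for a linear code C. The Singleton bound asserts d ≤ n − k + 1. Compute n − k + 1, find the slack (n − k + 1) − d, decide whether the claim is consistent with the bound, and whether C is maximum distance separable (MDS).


Singleton RHS = n − k + 1 = 4, slack = 0, bound satisfied, MDS.

Singleton bound: d ≤ n − k + 1.
Here n = 7, k = 4, so n − k + 1 = 4.
Given d = 4, check d ≤ 4: YES.
Slack = (n − k + 1) − d = 0.
The code is MDS (slack = 0).
Description: the claimed parameters are [7, 4, 4]_7; such a code would be MDS (meets Singleton bound).


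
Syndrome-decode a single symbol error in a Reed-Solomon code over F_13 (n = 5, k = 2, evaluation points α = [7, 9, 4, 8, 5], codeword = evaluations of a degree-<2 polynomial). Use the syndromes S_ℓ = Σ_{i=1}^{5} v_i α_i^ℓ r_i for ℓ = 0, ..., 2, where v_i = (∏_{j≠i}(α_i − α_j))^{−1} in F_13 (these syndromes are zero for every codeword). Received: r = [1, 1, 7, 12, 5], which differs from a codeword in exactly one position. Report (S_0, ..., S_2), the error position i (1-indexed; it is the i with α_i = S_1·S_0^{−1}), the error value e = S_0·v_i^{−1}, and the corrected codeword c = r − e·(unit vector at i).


S = (4, 10, 12), error at position 2, error magnitude e = 4, c = [1, 10, 7, 12, 5].

Step 1: column multipliers v_i = (∏_{j≠i}(α_i − α_j))^{−1} mod 13.
  i = 1 (α = 7): (7−9)(7−4)(7−8)(7−5) = (−2)·3·(−1)·2 = 12 ≡ 12, so v_1 = 12^{−1} = 12 (mod 13).
  i = 2 (α = 9): (9−7)(9−4)(9−8)(9−5) = 2·5·1·4 = 40 ≡ 1, so v_2 = 1^{−1} = 1 (mod 13).
  i = 3 (α = 4): (4−7)(4−9)(4−8)(4−5) = (−3)·(−5)·(−4)·(−1) = 60 ≡ 8, so v_3 = 8^{−1} = 5 (mod 13).
  i = 4 (α = 8): (8−7)(8−9)(8−4)(8−5) = 1·(−1)·4·3 = −12 ≡ 1, so v_4 = 1^{−1} = 1 (mod 13).
  i = 5 (α = 5): (5−7)(5−9)(5−4)(5−8) = (−2)·(−4)·1·(−3) = −24 ≡ 2, so v_5 = 2^{−1} = 7 (mod 13).
  v = [12, 1, 5, 1, 7].
Step 2: syndromes of r = [1, 1, 7, 12, 5] (all sums mod 13).
  S_0 = Σ v_i r_i = 12·1 + 1·1 + 5·7 + 1·12 + 7·5 = 95 ≡ 4.
  S_1 = Σ v_i α_i r_i = 12·7·1 + 1·9·1 + 5·4·7 + 1·8·12 + 7·5·5 = 504 ≡ 10.
  α_i^2 mod 13 = [10, 3, 3, 12, 12].
  S_2 = Σ v_i α_i^2 r_i = 12·10·1 + 1·3·1 + 5·3·7 + 1·12·12 + 7·12·5 = 792 ≡ 12.
  S = (4, 10, 12) ≠ 0, so r is not a codeword (an error is present).
Step 3: locate the error. For a single error e at position i, S_ℓ = v_i·e·α_i^ℓ, so α_err = S_1/S_0.
  S_0^{−1} = 4^{−1} = 10 (mod 13), so α_err = 10·10 = 100 ≡ 9 = α_2. Error position i = 2.
  Consistency check: S_2/S_1 = 12·4 = 48 ≡ 9 = α_err ✓ (single-error assumption holds).
Step 4: error magnitude e = S_0/v_2 = S_0·∏_{j≠2}(α_2 − α_j) = 4·1 = 4 ≡ 4 (mod 13).
Step 5: correct position 2: c_2 = r_2 − e = 1 − 4 ≡ 10 (mod 13). Hence c = [1, 10, 7, 12, 5].
  Check: interpolating c through the α_i gives m(x) = 2 + 11·x (degree < 2) with m(α_i) = c_i for every i, so c is indeed a codeword.


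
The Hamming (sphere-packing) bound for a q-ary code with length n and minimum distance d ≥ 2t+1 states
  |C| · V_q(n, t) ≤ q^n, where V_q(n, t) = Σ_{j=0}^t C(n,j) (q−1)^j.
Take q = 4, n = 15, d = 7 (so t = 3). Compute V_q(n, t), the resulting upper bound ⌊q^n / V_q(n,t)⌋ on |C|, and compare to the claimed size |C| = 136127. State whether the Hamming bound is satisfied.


V_q(n, t) = 13276, q^n = 1073741824, Hamming bound = 80878, |C| = 136127 > bound (violated).

Step 1: Compute V_q(n, t) = Σ_{j=0}^3 C(n, j) (q−1)^j.
  j = 0: C(15,0)·(3)^0 = 1·1 = 1.
  j = 1: C(15,1)·(3)^1 = 15·3 = 45.
  j = 2: C(15,2)·(3)^2 = 105·9 = 945.
  j = 3: C(15,3)·(3)^3 = 455·27 = 12285.
  V_q(n, t) = 1 + 45 + 945 + 12285 = 13276.
Step 2: q^n = 4^15 = 1073741824.
Step 3: Hamming bound ⌊q^n / V_q(n,t)⌋ = ⌊1073741824/13276⌋ = 80878.
Step 4: Compare |C| = 136127 to 80878: violated.
The claimed |C| lies above the Hamming bound, so no 4-ary code of length 15 with d ≥ 7 can have 136127 codewords.


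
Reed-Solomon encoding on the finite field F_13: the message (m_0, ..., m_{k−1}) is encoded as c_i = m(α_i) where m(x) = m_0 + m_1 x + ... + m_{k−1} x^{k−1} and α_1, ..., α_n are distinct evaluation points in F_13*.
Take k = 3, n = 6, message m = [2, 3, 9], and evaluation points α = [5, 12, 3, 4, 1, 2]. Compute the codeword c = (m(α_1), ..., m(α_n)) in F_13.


c = [8, 8, 1, 2, 1, 5]

Message polynomial: m(x) = 2 + 3·x + 9·x^2 (mod 13).
For each evaluation point α_i, compute m(α_i) mod 13:
  α_1 = 5: Horner steps 9 → 9 → 8, so m(5) = 8.
  α_2 = 12: Horner steps 9 → 7 → 8, so m(12) = 8.
  α_3 = 3: Horner steps 9 → 4 → 1, so m(3) = 1.
  α_4 = 4: Horner steps 9 → 0 → 2, so m(4) = 2.
  α_5 = 1: Horner steps 9 → 12 → 1, so m(1) = 1.
  α_6 = 2: Horner steps 9 → 8 → 5, so m(2) = 5.
Codeword c = [8, 8, 1, 2, 1, 5] ∈ F_13^6.


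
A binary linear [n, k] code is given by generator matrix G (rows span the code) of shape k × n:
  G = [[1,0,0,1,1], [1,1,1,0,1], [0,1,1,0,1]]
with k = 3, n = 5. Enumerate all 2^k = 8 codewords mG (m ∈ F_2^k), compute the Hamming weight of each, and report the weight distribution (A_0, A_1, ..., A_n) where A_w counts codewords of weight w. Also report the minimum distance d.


Weight distribution: A_0 = 1, A_1 = 1, A_2 = 1, A_3 = 3, A_4 = 2. Minimum distance d = 1.

Enumerate all 2^3 = 8 messages m ∈ F_2^3.
For each, compute codeword c = mG in F_2^5, then tally its weight.
  m = 000 → c = 00000, weight = 0.
  m = 100 → c = 10011, weight = 3.
  m = 010 → c = 11101, weight = 4.
  m = 110 → c = 01110, weight = 3.
  m = 001 → c = 01101, weight = 3.
  m = 101 → c = 11110, weight = 4.
  m = 011 → c = 10000, weight = 1.
  m = 111 → c = 00011, weight = 2.
Tally weights:
  weight 0: 1 codewords.
  weight 1: 1 codewords.
  weight 2: 1 codewords.
  weight 3: 3 codewords.
  weight 4: 2 codewords.
Minimum distance d = smallest w > 0 with A_w > 0 = 1.
Sanity: Σ A_w = 8 = 2^3 = 8 ✓.


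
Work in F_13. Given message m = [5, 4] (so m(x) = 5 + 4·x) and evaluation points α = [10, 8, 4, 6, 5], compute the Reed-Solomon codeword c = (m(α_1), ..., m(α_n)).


c = [6, 11, 8, 3, 12]

Message polynomial: m(x) = 5 + 4·x (mod 13).
For each evaluation point α_i, compute m(α_i) mod 13:
  α_1 = 10: Horner steps 4 → 6, so m(10) = 6.
  α_2 = 8: Horner steps 4 → 11, so m(8) = 11.
  α_3 = 4: Horner steps 4 → 8, so m(4) = 8.
  α_4 = 6: Horner steps 4 → 3, so m(6) = 3.
  α_5 = 5: Horner steps 4 → 12, so m(5) = 12.
Codeword c = [6, 11, 8, 3, 12] ∈ F_13^5.


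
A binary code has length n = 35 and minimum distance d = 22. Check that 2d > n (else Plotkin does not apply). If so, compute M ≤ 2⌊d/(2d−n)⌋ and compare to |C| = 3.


Plotkin bound M ≤ 4; given |C| = 3 ≤ bound (satisfied).

Check applicability: 2d = 44, n = 35.
2d − n = 9 > 0, so Plotkin applies.
Compute d/(2d−n) = 22/9 ≈ 2.4444.
⌊d/(2d−n)⌋ = 2.
Plotkin bound: M ≤ 2·2 = 4.
Given |C| = 3, check: satisfied.
This |C| is below the Plotkin bound.


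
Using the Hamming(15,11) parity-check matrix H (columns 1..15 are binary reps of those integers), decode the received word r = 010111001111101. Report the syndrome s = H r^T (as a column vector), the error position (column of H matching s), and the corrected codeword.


s = (0, 0, 1, 1)^T, error position = 3, corrected codeword c = 011111001111101

Compute s = H r^T mod 2 one row at a time:
  s_1 = 0 + 1 + 1 + 1 + 1 + 1 + 0 + 1 = 6 ≡ 0 (mod 2).
  s_2 = 1 + 1 + 1 + 0 + 1 + 1 + 0 + 1 = 6 ≡ 0 (mod 2).
  s_3 = 1 + 0 + 1 + 0 + 1 + 1 + 0 + 1 = 5 ≡ 1 (mod 2).
  s_4 = 0 + 0 + 1 + 0 + 1 + 1 + 1 + 1 = 5 ≡ 1 (mod 2).
s = (0, 0, 1, 1)^T — this equals column 3 of H (binary 0011), so error is at position 3.
Correct: flip bit 3 of r = 010111001111101 to get c = 011111001111101.


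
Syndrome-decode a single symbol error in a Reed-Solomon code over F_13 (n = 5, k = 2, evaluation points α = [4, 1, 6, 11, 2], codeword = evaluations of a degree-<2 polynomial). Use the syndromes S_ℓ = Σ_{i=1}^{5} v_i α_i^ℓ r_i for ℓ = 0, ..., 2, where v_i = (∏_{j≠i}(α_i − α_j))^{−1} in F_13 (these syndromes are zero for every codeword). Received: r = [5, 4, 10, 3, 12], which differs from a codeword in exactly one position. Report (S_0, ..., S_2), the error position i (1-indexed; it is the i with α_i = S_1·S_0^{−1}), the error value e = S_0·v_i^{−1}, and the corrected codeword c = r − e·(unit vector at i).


S = (2, 4, 8), error at position 5, error magnitude e = 12, c = [5, 4, 10, 3, 0].

Step 1: column multipliers v_i = (∏_{j≠i}(α_i − α_j))^{−1} mod 13.
  i = 1 (α = 4): (4−1)(4−6)(4−11)(4−2) = 3·(−2)·(−7)·2 = 84 ≡ 6, so v_1 = 6^{−1} = 11 (mod 13).
  i = 2 (α = 1): (1−4)(1−6)(1−11)(1−2) = (−3)·(−5)·(−10)·(−1) = 150 ≡ 7, so v_2 = 7^{−1} = 2 (mod 13).
  i = 3 (α = 6): (6−4)(6−1)(6−11)(6−2) = 2·5·(−5)·4 = −200 ≡ 8, so v_3 = 8^{−1} = 5 (mod 13).
  i = 4 (α = 11): (11−4)(11−1)(11−6)(11−2) = 7·10·5·9 = 3150 ≡ 4, so v_4 = 4^{−1} = 10 (mod 13).
  i = 5 (α = 2): (2−4)(2−1)(2−6)(2−11) = (−2)·1·(−4)·(−9) = −72 ≡ 6, so v_5 = 6^{−1} = 11 (mod 13).
  v = [11, 2, 5, 10, 11].
Step 2: syndromes of r = [5, 4, 10, 3, 12] (all sums mod 13).
  S_0 = Σ v_i r_i = 11·5 + 2·4 + 5·10 + 10·3 + 11·12 = 275 ≡ 2.
  S_1 = Σ v_i α_i r_i = 11·4·5 + 2·1·4 + 5·6·10 + 10·11·3 + 11·2·12 = 1122 ≡ 4.
  α_i^2 mod 13 = [3, 1, 10, 4, 4].
  S_2 = Σ v_i α_i^2 r_i = 11·3·5 + 2·1·4 + 5·10·10 + 10·4·3 + 11·4·12 = 1321 ≡ 8.
  S = (2, 4, 8) ≠ 0, so r is not a codeword (an error is present).
Step 3: locate the error. For a single error e at position i, S_ℓ = v_i·e·α_i^ℓ, so α_err = S_1/S_0.
  S_0^{−1} = 2^{−1} = 7 (mod 13), so α_err = 4·7 = 28 ≡ 2 = α_5. Error position i = 5.
  Consistency check: S_2/S_1 = 8·10 = 80 ≡ 2 = α_err ✓ (single-error assumption holds).
Step 4: error magnitude e = S_0/v_5 = S_0·∏_{j≠5}(α_5 − α_j) = 2·6 = 12 ≡ 12 (mod 13).
Step 5: correct position 5: c_5 = r_5 − e = 12 − 12 ≡ 0 (mod 13). Hence c = [5, 4, 10, 3, 0].
  Check: interpolating c through the α_i gives m(x) = 8 + 9·x (degree < 2) with m(α_i) = c_i for every i, so c is indeed a codeword.
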